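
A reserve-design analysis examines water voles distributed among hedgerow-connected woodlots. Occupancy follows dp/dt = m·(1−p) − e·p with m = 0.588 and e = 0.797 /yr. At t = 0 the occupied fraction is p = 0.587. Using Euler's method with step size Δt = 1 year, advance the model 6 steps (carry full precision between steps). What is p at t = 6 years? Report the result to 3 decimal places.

0.425

Update rule: p ← p + [m·(1−p) − e·p]·Δt with Δt = 1.
t = 1: p = 0.58700 + (-0.22500) = 0.36200
t = 2: p = 0.36200 + (+0.08662) = 0.44863
t = 3: p = 0.44863 + (-0.03335) = 0.41528
t = 4: p = 0.41528 + (+0.01284) = 0.42812
t = 5: p = 0.42812 + (-0.00494) = 0.42317
t = 6: p = 0.42317 + (+0.00190) = 0.42508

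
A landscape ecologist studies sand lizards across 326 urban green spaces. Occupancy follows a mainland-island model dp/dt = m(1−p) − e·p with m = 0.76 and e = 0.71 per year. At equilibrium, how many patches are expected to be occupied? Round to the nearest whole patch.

169

p* = m/(m+e) = 0.76/1.4700 = 0.5170.
Expected occupied patches = N × p* = 326 × 0.5170 = 168.54 ≈ 169.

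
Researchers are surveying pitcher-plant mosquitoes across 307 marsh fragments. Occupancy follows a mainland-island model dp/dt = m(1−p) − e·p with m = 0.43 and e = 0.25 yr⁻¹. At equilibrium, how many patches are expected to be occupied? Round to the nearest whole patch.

p* = m/(m+e) = 0.43/0.6800 = 0.6324.
Expected occupied patches = N × p* = 307 × 0.6324 = 194.13 ≈ 194.

194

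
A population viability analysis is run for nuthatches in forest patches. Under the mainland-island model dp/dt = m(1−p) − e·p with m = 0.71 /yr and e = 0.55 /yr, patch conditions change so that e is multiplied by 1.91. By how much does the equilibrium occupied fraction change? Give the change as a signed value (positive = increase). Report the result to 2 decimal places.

Before: p* = 0.71/(0.71+0.55) = 0.5635.
After: m = 0.71, e = 1.0505; p* = 0.71/1.7605 = 0.4033.
Δp* = 0.4033 − 0.5635 = -0.1602.

-0.16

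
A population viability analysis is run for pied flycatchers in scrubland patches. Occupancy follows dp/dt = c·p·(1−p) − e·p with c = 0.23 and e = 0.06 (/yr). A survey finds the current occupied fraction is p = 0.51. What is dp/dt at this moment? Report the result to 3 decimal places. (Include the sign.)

Colonization term: c·p·(1−p) = 0.23×0.51×0.4900 = 0.05748.
Extinction term: e·p = 0.03060.
dp/dt = 0.05748 − 0.03060 = 0.02688.

0.027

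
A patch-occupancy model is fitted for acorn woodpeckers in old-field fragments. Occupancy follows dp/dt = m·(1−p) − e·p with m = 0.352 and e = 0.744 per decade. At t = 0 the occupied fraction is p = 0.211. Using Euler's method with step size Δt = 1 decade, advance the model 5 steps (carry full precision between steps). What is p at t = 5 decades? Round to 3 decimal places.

Update rule: p ← p + [m·(1−p) − e·p]·Δt with Δt = 1.
p: 0.21100 → 0.33174  (Δp = +0.12074)
p: 0.33174 → 0.32015  (Δp = -0.01159)
p: 0.32015 → 0.32127  (Δp = +0.00111)
p: 0.32127 → 0.32116  (Δp = -0.00011)
p: 0.32116 → 0.32117  (Δp = +0.00001)

0.321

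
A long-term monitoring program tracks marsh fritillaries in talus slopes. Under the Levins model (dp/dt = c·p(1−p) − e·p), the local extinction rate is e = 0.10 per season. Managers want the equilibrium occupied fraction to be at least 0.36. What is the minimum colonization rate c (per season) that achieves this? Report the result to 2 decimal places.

0.16

p* = 1 − e/c ≥ 0.36 requires e/c ≤ 0.6400, i.e. c ≥ e/0.6400.
c_min = 0.10/0.6400 = 0.1562.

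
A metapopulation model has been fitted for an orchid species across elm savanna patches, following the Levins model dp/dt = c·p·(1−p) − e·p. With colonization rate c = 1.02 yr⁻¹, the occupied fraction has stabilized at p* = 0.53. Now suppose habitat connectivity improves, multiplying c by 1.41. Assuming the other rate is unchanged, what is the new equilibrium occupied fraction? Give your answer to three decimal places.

0.667

Balance c(1−p*) = e gives e = 1.02×(1 − 0.53000) = 0.47940.
New p* = 1 − e/c = 1 − 0.47940/1.43820 = 0.66667.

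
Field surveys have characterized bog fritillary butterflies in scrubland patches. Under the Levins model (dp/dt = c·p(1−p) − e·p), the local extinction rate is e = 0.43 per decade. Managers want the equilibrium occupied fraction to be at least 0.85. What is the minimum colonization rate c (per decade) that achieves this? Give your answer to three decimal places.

2.867

p* = 1 − e/c ≥ 0.85 requires e/c ≤ 0.1500, i.e. c ≥ e/0.1500.
c_min = 0.43/0.1500 = 2.8667.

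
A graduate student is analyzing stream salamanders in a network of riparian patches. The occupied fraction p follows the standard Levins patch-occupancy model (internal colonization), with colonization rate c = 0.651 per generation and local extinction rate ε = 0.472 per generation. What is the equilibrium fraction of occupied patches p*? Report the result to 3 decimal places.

0.275

At equilibrium, colonization balances extinction: c·p*·(1−p*) = ε·p*.
So p* = 1 − ε/c = 1 − 0.472/0.651 = 1 − 0.7250 = 0.2750.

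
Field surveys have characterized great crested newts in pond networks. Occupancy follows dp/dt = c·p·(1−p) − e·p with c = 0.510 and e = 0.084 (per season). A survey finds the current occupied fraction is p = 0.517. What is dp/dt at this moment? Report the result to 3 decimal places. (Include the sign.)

0.084

Colonization term: c·p·(1−p) = 0.510×0.517×0.4830 = 0.12735.
Extinction term: e·p = 0.04343.
dp/dt = 0.12735 − 0.04343 = 0.08392.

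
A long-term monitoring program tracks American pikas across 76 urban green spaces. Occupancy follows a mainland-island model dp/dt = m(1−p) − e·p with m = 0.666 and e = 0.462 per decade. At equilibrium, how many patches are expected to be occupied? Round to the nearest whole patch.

45

p* = m/(m+e) = 0.666/1.1280 = 0.5904.
Expected occupied patches = N × p* = 76 × 0.5904 = 44.87 ≈ 45.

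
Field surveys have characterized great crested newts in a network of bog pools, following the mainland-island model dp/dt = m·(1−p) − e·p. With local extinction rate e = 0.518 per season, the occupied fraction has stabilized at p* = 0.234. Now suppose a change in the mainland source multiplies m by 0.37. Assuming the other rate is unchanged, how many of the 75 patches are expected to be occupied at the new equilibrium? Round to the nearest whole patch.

8

Balance m(1−p*) = e·p* gives m = e·p*/(1−p*) = 0.518×0.23400/0.76600 = 0.15824.
New p* = m/(m+e) = 0.05855/(0.05855+0.51800) = 0.10155.
Expected occupied = 75 × 0.10155 = 7.62 ≈ 8.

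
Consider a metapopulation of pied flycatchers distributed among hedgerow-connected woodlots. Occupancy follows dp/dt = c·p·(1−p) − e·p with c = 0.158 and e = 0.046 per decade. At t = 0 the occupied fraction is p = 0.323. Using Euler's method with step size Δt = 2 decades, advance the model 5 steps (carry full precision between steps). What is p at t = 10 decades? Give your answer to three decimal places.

Update rule: p ← p + [c·p·(1−p) − e·p]·Δt with Δt = 2.
  1  |  dp/dt·Δt = +0.039384  |  p_1 = 0.362384
  2  |  dp/dt·Δt = +0.039676  |  p_2 = 0.402060
  3  |  dp/dt·Δt = +0.038979  |  p_3 = 0.441040
  4  |  dp/dt·Δt = +0.037326  |  p_4 = 0.478365
  5  |  dp/dt·Δt = +0.034842  |  p_5 = 0.513208

0.513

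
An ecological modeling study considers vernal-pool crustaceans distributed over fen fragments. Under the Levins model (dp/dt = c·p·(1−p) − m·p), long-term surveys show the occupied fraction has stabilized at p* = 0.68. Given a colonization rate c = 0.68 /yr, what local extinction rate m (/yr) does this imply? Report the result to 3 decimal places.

0.218

At equilibrium c(1−p*) = m.
m = 0.68 × (1 − 0.68) = 0.68 × 0.3200 = 0.2176.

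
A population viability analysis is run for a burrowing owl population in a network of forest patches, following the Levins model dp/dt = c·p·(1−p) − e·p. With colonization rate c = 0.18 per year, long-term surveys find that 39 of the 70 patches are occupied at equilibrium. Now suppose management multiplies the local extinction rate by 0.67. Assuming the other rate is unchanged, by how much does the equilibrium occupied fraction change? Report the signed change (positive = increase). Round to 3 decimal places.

Observed p* = 39/70 = 0.55714.
Balance c(1−p*) = e gives e = 0.18×(1 − 0.55714) = 0.07971.
New p* = 1 − e/c = 1 − 0.05341/0.18000 = 0.70328.
Δp* = 0.70328 − 0.55714 = +0.14614.

0.146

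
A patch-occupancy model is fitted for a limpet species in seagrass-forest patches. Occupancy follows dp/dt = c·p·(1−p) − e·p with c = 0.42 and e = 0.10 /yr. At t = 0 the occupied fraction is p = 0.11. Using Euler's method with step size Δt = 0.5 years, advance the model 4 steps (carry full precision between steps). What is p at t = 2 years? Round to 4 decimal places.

0.1805

Update rule: p ← p + [c·p·(1−p) − e·p]·Δt with Δt = 0.5.
p: 0.11000 → 0.12506  (Δp = +0.01506)
p: 0.12506 → 0.14178  (Δp = +0.01673)
p: 0.14178 → 0.16025  (Δp = +0.01846)
p: 0.16025 → 0.18049  (Δp = +0.02025)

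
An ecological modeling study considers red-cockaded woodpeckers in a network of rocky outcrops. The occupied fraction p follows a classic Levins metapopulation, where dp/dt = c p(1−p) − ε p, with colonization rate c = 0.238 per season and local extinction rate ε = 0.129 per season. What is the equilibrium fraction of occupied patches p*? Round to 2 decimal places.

0.46

Setting dp/dt = 0 and dividing through by p* gives c·(1−p*) = ε.
So p* = 1 − ε/c = 1 − 0.129/0.238 = 1 − 0.5420 = 0.4580.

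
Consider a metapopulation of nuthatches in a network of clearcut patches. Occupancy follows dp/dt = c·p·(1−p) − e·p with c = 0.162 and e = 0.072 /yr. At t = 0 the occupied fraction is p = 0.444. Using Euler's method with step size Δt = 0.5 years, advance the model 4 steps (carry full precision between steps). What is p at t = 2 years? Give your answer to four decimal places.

0.4594

Update rule: p ← p + [c·p·(1−p) − e·p]·Δt with Δt = 0.5.
  1  |  dp/dt·Δt = +0.004012  |  p_1 = 0.448012
  2  |  dp/dt·Δt = +0.003903  |  p_2 = 0.451915
  3  |  dp/dt·Δt = +0.003794  |  p_3 = 0.455708
  4  |  dp/dt·Δt = +0.003686  |  p_4 = 0.459394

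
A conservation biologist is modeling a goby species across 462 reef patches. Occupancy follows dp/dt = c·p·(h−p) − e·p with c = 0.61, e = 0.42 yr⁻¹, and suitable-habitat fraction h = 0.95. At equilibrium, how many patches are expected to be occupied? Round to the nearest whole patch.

121

p* = h − e/c = 0.95 − 0.6885 = 0.2615.
Expected occupied patches = N × p* = 462 × 0.2615 = 120.80 ≈ 121.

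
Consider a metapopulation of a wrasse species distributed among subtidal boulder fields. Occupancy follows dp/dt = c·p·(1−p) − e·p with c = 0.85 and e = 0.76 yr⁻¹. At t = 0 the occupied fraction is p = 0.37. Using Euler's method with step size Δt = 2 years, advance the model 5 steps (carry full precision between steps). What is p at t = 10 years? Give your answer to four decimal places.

0.1317

Update rule: p ← p + [c·p·(1−p) − e·p]·Δt with Δt = 2.
t = 2: p = 0.37000 + (-0.16613) = 0.20387
t = 4: p = 0.20387 + (-0.03396) = 0.16991
t = 6: p = 0.16991 + (-0.01849) = 0.15142
t = 8: p = 0.15142 + (-0.01172) = 0.13969
t = 10: p = 0.13969 + (-0.00803) = 0.13167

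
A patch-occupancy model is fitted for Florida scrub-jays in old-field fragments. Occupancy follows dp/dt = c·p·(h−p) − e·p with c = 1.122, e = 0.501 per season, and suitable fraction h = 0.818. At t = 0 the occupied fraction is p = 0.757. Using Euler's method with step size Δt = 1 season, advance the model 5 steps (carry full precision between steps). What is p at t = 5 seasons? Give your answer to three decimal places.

Update rule: p ← p + [c·p·(h−p) − e·p]·Δt with Δt = 1.
t = 1: p = 0.75700 + (-0.32745) = 0.42955
t = 2: p = 0.42955 + (-0.02799) = 0.40156
t = 3: p = 0.40156 + (-0.01356) = 0.38801
t = 4: p = 0.38801 + (-0.00720) = 0.38081
t = 5: p = 0.38081 + (-0.00399) = 0.37682

0.377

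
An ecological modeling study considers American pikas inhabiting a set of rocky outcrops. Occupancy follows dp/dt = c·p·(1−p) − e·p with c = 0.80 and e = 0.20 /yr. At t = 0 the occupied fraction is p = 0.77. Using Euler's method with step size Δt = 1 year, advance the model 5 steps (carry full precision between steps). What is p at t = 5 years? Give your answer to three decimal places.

Update rule: p ← p + [c·p·(1−p) − e·p]·Δt with Δt = 1.
  1  |  dp/dt·Δt = -0.012320  |  p_1 = 0.757680
  2  |  dp/dt·Δt = -0.004655  |  p_2 = 0.753025
  3  |  dp/dt·Δt = -0.001822  |  p_3 = 0.751203
  4  |  dp/dt·Δt = -0.000723  |  p_4 = 0.750480
  5  |  dp/dt·Δt = -0.000288  |  p_5 = 0.750192

0.750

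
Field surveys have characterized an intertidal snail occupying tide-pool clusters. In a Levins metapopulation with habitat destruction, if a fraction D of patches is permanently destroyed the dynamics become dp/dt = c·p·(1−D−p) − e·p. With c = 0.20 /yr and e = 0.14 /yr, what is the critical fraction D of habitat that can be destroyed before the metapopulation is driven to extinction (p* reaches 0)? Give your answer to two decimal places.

0.30

The nontrivial equilibrium is p* = (1−D) − e/c; extinction occurs when this hits zero.
So D_crit = 1 − e/c = 1 − 0.14/0.20 = 1 − 0.7000 = 0.3000.
This equals the undisturbed p*, a classic result of Lande's extension.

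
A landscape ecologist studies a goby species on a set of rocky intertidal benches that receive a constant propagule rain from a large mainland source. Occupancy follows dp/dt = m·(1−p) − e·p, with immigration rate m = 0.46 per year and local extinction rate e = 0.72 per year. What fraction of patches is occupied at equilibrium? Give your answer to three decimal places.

0.390

Setting dp/dt = 0: m − m·p* = e·p*, so m = (m+e)·p*.
p* = m/(m+e) = 0.46/(0.46+0.72) = 0.46/1.1800 = 0.3898.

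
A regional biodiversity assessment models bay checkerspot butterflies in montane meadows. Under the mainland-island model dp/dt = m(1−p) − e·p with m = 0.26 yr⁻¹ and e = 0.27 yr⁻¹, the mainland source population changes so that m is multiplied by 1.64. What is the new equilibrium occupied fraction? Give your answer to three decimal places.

0.612

Before: p* = 0.26/(0.26+0.27) = 0.4906.
After: m = 0.4264, e = 0.27; p* = 0.4264/0.6964 = 0.6123.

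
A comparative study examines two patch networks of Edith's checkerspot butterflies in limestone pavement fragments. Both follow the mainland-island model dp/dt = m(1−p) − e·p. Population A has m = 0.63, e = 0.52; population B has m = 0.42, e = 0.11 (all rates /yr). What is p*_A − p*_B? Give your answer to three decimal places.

A: p*_A = m/(m+e) = 0.63/1.1500 = 0.5478.
B: p*_B = 0.42/0.5300 = 0.7925.
p*_A − p*_B = 0.5478 − 0.7925 = -0.2446.

-0.245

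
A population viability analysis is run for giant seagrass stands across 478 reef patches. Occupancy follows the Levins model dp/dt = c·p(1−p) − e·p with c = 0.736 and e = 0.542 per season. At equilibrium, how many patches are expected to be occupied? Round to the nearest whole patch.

126

p* = 1 − e/c = 1 − 0.542/0.736 = 0.2636.
Expected occupied patches = N × p* = 478 × 0.2636 = 125.99 ≈ 126.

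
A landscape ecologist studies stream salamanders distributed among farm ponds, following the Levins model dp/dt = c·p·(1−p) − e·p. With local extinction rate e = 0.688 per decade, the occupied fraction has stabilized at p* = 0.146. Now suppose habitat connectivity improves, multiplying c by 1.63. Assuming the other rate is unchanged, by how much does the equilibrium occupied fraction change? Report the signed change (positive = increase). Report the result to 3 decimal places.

Balance c(1−p*) = e gives c = e/(1 − 0.14600) = 0.688/0.85400 = 0.80562.
New p* = 1 − e/c = 1 − 0.68800/1.31316 = 0.47607.
Δp* = 0.47607 − 0.14600 = +0.33007.

0.330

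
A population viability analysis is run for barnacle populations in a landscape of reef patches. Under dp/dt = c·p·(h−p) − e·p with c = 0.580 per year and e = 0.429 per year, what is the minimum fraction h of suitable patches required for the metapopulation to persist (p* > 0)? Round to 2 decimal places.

0.74

p* = h − e/c is positive only when h > e/c.
h_min = e/c = 0.429/0.580 = 0.7397.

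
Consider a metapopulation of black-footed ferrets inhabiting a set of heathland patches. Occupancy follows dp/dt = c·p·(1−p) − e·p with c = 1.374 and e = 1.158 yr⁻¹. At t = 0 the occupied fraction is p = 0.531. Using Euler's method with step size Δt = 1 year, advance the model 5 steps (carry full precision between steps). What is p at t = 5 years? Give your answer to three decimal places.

Update rule: p ← p + [c·p·(1−p) − e·p]·Δt with Δt = 1.
  1  |  dp/dt·Δt = -0.272718  |  p_1 = 0.258282
  2  |  dp/dt·Δt = -0.035870  |  p_2 = 0.222412
  3  |  dp/dt·Δt = -0.019927  |  p_3 = 0.202485
  4  |  dp/dt·Δt = -0.012597  |  p_4 = 0.189888
  5  |  dp/dt·Δt = -0.008527  |  p_5 = 0.181361

0.181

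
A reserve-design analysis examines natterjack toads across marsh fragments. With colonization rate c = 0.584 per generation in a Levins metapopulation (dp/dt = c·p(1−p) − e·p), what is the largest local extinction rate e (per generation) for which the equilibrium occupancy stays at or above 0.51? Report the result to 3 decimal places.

1 − e/c ≥ 0.51 ⇒ e ≤ c(1 − 0.51) = 0.584 × 0.4900.
e_max = 0.2862.

0.286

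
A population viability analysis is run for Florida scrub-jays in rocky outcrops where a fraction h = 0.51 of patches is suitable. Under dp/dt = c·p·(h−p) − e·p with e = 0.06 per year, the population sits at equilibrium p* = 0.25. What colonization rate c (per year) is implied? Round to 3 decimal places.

0.231

At equilibrium c(h−p*) = e, so c = e/(h−p*).
c = 0.06/(0.51 − 0.25) = 0.06/0.2600 = 0.2308.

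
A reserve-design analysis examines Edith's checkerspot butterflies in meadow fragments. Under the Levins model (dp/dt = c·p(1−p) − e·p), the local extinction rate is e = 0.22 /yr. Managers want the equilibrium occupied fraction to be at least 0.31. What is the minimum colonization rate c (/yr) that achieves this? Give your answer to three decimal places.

p* = 1 − e/c ≥ 0.31 requires e/c ≤ 0.6900, i.e. c ≥ e/0.6900.
c_min = 0.22/0.6900 = 0.3188.

0.319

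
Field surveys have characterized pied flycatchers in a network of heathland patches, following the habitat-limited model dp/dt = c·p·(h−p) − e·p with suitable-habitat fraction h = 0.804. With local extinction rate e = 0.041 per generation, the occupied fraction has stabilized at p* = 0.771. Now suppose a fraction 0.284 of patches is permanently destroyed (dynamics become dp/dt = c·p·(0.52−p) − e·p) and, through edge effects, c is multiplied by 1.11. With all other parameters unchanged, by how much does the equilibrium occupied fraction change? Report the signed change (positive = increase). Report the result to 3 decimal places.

Balance c(h−p*) = e gives c = e/(0.804 − 0.77100) = 0.041/0.03300 = 1.24242.
New p* = 0.52 − e/c = 0.52 − 0.04100/1.37909 = 0.49027.
Δp* = 0.49027 − 0.77100 = -0.28073.

-0.281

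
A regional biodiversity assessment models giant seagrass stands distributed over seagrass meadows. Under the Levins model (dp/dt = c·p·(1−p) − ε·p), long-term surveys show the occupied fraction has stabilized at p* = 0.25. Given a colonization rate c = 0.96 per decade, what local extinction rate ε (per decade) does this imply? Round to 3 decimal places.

At equilibrium c(1−p*) = ε.
ε = 0.96 × (1 − 0.25) = 0.96 × 0.7500 = 0.7200.

0.720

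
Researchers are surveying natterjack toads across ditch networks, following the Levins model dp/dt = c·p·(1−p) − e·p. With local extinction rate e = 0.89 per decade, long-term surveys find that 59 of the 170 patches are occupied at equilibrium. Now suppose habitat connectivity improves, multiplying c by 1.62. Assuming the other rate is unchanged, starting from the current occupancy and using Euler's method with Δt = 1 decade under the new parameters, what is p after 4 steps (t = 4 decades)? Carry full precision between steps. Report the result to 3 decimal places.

Observed p* = 59/170 = 0.34706.
Balance c(1−p*) = e gives c = e/(1 − 0.34706) = 0.89/0.65294 = 1.36306.
Starting from p₀ = 0.34706; update p ← p + (dp/dt)·Δt with the new parameters.
  1  |  dp/dt·Δt = +0.191507  |  p_1 = 0.538566
  2  |  dp/dt·Δt = +0.069433  |  p_2 = 0.607999
  3  |  dp/dt·Δt = -0.014833  |  p_3 = 0.593165
  4  |  dp/dt·Δt = +0.004957  |  p_4 = 0.598122

0.598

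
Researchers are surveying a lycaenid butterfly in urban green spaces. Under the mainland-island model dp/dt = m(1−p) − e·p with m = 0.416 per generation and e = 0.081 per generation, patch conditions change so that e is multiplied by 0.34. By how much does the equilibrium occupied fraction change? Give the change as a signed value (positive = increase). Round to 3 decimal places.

0.101

Before: p* = 0.416/(0.416+0.081) = 0.8370.
After: m = 0.416, e = 0.02754; p* = 0.416/0.4435 = 0.9379.
Δp* = 0.9379 − 0.8370 = +0.1009.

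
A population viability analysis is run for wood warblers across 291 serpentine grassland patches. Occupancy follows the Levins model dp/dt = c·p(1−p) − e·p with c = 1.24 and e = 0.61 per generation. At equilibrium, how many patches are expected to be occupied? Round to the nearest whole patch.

p* = 1 − e/c = 1 − 0.61/1.24 = 0.5081.
Expected occupied patches = N × p* = 291 × 0.5081 = 147.85 ≈ 148.

148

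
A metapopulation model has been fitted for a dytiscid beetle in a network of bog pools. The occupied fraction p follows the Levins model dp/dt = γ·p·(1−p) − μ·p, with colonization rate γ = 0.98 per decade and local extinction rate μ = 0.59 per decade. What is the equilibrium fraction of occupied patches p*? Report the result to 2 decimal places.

0.40

At equilibrium, colonization balances extinction: γ·p*·(1−p*) = μ·p*.
So p* = 1 − μ/γ = 1 − 0.59/0.98 = 1 − 0.6020 = 0.3980.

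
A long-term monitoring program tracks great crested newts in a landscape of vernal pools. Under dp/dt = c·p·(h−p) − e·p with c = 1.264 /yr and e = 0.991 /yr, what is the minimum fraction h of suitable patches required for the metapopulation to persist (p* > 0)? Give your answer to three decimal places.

p* = h − e/c is positive only when h > e/c.
h_min = e/c = 0.991/1.264 = 0.7840.

0.784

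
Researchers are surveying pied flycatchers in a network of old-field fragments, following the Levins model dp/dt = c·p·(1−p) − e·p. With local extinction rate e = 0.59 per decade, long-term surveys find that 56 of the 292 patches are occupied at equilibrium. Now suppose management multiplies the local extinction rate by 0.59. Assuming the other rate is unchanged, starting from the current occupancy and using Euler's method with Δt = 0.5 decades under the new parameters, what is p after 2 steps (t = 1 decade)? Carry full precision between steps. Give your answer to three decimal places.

Observed p* = 56/292 = 0.19178.
Balance c(1−p*) = e gives c = e/(1 − 0.19178) = 0.59/0.80822 = 0.73000.
Starting from p₀ = 0.19178; update p ← p + (dp/dt)·Δt with the new parameters.
t = 0.5: p = 0.19178 + (+0.02320) = 0.21498
t = 1: p = 0.21498 + (+0.02418) = 0.23916

0.239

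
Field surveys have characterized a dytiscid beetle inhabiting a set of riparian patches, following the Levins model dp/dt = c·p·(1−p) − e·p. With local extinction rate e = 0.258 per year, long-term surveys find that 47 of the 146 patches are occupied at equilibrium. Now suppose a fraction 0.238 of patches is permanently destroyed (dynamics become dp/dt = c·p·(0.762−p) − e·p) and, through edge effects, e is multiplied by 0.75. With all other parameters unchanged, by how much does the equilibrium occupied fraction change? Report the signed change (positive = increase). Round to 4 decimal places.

Observed p* = 47/146 = 0.32192.
Balance c(1−p*) = e gives c = e/(1 − 0.32192) = 0.258/0.67808 = 0.38049.
New p* = 0.762 − e/c = 0.762 − 0.19350/0.38049 = 0.25345.
Δp* = 0.25345 − 0.32192 = -0.06847.

-0.0685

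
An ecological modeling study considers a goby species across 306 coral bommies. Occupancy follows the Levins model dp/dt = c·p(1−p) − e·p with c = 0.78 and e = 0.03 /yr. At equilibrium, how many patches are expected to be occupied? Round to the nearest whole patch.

p* = 1 − e/c = 1 − 0.03/0.78 = 0.9615.
Expected occupied patches = N × p* = 306 × 0.9615 = 294.23 ≈ 294.

294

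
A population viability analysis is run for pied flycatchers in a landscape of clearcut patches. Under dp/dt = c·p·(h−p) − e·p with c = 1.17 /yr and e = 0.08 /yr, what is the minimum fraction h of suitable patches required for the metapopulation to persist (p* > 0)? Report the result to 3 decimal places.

0.068

p* = h − e/c is positive only when h > e/c.
h_min = e/c = 0.08/1.17 = 0.0684.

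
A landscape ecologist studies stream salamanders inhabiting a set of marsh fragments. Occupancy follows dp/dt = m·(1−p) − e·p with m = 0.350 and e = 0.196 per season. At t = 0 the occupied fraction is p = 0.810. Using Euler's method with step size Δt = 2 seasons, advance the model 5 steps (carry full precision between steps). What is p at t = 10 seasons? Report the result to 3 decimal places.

0.641

Update rule: p ← p + [m·(1−p) − e·p]·Δt with Δt = 2.
  1  |  dp/dt·Δt = -0.184520  |  p_1 = 0.625480
  2  |  dp/dt·Δt = +0.016976  |  p_2 = 0.642456
  3  |  dp/dt·Δt = -0.001562  |  p_3 = 0.640894
  4  |  dp/dt·Δt = +0.000144  |  p_4 = 0.641038
  5  |  dp/dt·Δt = -0.000013  |  p_5 = 0.641025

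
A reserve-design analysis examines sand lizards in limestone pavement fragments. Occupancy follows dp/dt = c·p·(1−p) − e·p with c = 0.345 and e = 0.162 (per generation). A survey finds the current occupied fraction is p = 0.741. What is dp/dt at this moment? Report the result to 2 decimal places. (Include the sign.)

-0.05

Colonization term: c·p·(1−p) = 0.345×0.741×0.2590 = 0.06621.
Extinction term: e·p = 0.12004.
dp/dt = 0.06621 − 0.12004 = -0.05383.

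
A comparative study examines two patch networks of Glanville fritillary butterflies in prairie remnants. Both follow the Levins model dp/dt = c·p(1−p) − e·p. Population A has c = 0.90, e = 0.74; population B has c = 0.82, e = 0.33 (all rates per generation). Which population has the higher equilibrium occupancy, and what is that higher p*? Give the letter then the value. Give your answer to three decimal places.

B, 0.598

A: p*_A = 1 − 0.74/0.90 = 0.1778.
B: p*_B = 1 − 0.33/0.82 = 0.5976.
B is higher at 0.5976.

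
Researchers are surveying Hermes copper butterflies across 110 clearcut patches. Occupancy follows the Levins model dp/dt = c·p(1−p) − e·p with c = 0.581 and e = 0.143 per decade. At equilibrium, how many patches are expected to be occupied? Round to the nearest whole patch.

83

p* = 1 − e/c = 1 − 0.143/0.581 = 0.7539.
Expected occupied patches = N × p* = 110 × 0.7539 = 82.93 ≈ 83.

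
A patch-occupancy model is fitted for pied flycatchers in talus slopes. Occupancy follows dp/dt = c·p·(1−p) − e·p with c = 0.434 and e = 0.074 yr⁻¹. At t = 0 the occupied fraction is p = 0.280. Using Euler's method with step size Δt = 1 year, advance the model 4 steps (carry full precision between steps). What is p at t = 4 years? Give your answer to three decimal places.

Update rule: p ← p + [c·p·(1−p) − e·p]·Δt with Δt = 1.
  1  |  dp/dt·Δt = +0.066774  |  p_1 = 0.346774
  2  |  dp/dt·Δt = +0.072649  |  p_2 = 0.419424
  3  |  dp/dt·Δt = +0.074645  |  p_3 = 0.494068
  4  |  dp/dt·Δt = +0.071924  |  p_4 = 0.565992

0.566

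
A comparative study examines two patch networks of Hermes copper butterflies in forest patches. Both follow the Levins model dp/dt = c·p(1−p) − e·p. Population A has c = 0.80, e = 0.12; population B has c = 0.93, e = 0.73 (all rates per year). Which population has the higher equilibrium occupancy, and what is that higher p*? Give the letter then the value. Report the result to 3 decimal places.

A: p*_A = 1 − 0.12/0.80 = 0.8500.
B: p*_B = 1 − 0.73/0.93 = 0.2151.
A is higher at 0.8500.

A, 0.850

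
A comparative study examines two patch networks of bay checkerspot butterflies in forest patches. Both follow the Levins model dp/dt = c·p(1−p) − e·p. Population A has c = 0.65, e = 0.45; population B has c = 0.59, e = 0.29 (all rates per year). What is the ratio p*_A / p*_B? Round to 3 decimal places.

A: p*_A = 1 − 0.45/0.65 = 0.3077.
B: p*_B = 1 − 0.29/0.59 = 0.5085.
p*_A / p*_B = 0.3077/0.5085 = 0.6051.

0.605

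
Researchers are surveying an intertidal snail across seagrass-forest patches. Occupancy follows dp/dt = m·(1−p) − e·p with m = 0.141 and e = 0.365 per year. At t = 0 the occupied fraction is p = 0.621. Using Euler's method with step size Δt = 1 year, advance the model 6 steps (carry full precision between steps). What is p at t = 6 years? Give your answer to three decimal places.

Update rule: p ← p + [m·(1−p) − e·p]·Δt with Δt = 1.
t = 1: p = 0.62100 + (-0.17323) = 0.44777
t = 2: p = 0.44777 + (-0.08557) = 0.36220
t = 3: p = 0.36220 + (-0.04227) = 0.31993
t = 4: p = 0.31993 + (-0.02088) = 0.29904
t = 5: p = 0.29904 + (-0.01032) = 0.28873
t = 6: p = 0.28873 + (-0.00510) = 0.28363

0.284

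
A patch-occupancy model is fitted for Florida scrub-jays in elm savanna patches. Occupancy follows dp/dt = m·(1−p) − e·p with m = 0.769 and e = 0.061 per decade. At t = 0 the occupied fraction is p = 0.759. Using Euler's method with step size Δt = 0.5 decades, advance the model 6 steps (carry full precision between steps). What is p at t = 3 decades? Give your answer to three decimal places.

0.920

Update rule: p ← p + [m·(1−p) − e·p]·Δt with Δt = 0.5.
t = 0.5: p = 0.75900 + (+0.06951) = 0.82852
t = 1: p = 0.82852 + (+0.04067) = 0.86918
t = 1.5: p = 0.86918 + (+0.02379) = 0.89297
t = 2: p = 0.89297 + (+0.01392) = 0.90689
t = 2.5: p = 0.90689 + (+0.00814) = 0.91503
t = 3: p = 0.91503 + (+0.00476) = 0.91979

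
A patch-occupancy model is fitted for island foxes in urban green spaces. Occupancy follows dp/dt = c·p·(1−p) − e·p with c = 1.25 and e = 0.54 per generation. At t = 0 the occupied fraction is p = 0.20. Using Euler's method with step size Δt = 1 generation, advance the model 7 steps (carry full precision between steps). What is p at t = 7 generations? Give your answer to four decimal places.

0.5669

Update rule: p ← p + [c·p·(1−p) − e·p]·Δt with Δt = 1.
  1  |  dp/dt·Δt = +0.092000  |  p_1 = 0.292000
  2  |  dp/dt·Δt = +0.100740  |  p_2 = 0.392740
  3  |  dp/dt·Δt = +0.086040  |  p_3 = 0.478780
  4  |  dp/dt·Δt = +0.053396  |  p_4 = 0.532176
  5  |  dp/dt·Δt = +0.023831  |  p_5 = 0.556007
  6  |  dp/dt·Δt = +0.008335  |  p_6 = 0.564342
  7  |  dp/dt·Δt = +0.002580  |  p_7 = 0.566922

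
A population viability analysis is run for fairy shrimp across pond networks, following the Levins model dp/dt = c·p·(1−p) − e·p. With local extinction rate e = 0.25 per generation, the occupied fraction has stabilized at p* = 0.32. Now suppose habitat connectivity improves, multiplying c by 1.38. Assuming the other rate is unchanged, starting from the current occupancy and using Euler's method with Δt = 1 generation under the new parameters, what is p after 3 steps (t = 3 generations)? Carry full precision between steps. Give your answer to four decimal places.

0.4030

Balance c(1−p*) = e gives c = e/(1 − 0.32000) = 0.25/0.68000 = 0.36765.
Starting from p₀ = 0.32000; update p ← p + (dp/dt)·Δt with the new parameters.
p: 0.32000 → 0.35040  (Δp = +0.03040)
p: 0.35040 → 0.37828  (Δp = +0.02788)
p: 0.37828 → 0.40303  (Δp = +0.02475)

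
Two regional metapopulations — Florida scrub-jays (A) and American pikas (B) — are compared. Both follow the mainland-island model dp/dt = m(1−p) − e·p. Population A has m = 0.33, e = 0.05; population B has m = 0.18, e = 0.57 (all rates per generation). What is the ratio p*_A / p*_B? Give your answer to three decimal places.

A: p*_A = m/(m+e) = 0.33/0.3800 = 0.8684.
B: p*_B = 0.18/0.7500 = 0.2400.
p*_A / p*_B = 0.8684/0.2400 = 3.6184.

3.618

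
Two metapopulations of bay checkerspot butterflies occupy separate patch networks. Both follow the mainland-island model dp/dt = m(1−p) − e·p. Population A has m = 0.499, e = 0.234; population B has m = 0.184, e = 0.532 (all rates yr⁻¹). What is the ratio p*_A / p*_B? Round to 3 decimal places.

A: p*_A = m/(m+e) = 0.499/0.7330 = 0.6808.
B: p*_B = 0.184/0.7160 = 0.2570.
p*_A / p*_B = 0.6808/0.2570 = 2.6491.

2.649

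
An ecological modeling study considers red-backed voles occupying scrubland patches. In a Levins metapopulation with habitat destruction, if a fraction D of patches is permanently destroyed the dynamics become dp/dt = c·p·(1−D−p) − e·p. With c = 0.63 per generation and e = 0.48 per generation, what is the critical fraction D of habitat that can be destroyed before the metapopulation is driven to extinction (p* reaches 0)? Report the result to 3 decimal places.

The nontrivial equilibrium is p* = (1−D) − e/c; extinction occurs when this hits zero.
So D_crit = 1 − e/c = 1 − 0.48/0.63 = 1 − 0.7619 = 0.2381.
This equals the undisturbed p*, a classic result of Lande's extension.

0.238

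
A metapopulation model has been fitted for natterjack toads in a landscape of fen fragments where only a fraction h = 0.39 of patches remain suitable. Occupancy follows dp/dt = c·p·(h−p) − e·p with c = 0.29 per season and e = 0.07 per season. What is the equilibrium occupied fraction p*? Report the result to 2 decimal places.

Setting dp/dt = 0 and dividing by p* gives c·(h−p*) = e.
So p* = h − e/c = 0.39 − 0.07/0.29 = 0.39 − 0.2414 = 0.1486.

0.15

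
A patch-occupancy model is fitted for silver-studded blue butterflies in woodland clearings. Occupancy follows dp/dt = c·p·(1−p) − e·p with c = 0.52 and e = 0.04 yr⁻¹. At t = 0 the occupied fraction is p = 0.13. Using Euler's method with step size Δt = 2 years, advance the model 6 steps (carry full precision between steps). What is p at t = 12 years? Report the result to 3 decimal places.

Update rule: p ← p + [c·p·(1−p) − e·p]·Δt with Δt = 2.
t = 2: p = 0.13000 + (+0.10722) = 0.23722
t = 4: p = 0.23722 + (+0.16921) = 0.40643
t = 6: p = 0.40643 + (+0.21838) = 0.62481
t = 8: p = 0.62481 + (+0.19381) = 0.81863
t = 10: p = 0.81863 + (+0.08893) = 0.90755
t = 12: p = 0.90755 + (+0.01465) = 0.92221

0.922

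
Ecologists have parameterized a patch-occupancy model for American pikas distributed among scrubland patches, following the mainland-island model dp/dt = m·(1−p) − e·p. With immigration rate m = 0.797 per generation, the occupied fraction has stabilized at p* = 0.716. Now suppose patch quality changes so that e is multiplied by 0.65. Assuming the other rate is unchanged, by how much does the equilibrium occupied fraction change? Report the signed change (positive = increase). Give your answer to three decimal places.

0.079

Balance m(1−p*) = e·p* gives e = m(1−p*)/p* = 0.797×0.28400/0.71600 = 0.31613.
New p* = m/(m+e) = 0.79700/(0.79700+0.20548) = 0.79503.
Δp* = 0.79503 − 0.71600 = +0.07903.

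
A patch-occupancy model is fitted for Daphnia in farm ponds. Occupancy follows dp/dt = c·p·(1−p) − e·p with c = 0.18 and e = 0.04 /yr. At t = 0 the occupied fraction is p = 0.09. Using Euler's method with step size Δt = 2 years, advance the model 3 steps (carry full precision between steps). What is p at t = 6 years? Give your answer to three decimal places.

Update rule: p ← p + [c·p·(1−p) − e·p]·Δt with Δt = 2.
  1  |  dp/dt·Δt = +0.022284  |  p_1 = 0.112284
  2  |  dp/dt·Δt = +0.026901  |  p_2 = 0.139185
  3  |  dp/dt·Δt = +0.031998  |  p_3 = 0.171182

0.171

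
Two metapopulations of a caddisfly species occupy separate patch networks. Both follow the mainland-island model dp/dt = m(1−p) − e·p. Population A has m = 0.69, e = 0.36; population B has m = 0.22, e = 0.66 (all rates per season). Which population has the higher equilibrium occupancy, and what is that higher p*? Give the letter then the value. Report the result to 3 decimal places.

A: p*_A = m/(m+e) = 0.69/1.0500 = 0.6571.
B: p*_B = 0.22/0.8800 = 0.2500.
A is higher at 0.6571.

A, 0.657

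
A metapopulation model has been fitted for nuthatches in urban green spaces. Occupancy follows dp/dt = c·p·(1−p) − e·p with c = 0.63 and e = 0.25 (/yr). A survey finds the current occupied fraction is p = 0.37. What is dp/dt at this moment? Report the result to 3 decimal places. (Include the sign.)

Colonization term: c·p·(1−p) = 0.63×0.37×0.6300 = 0.14685.
Extinction term: e·p = 0.09250.
dp/dt = 0.14685 − 0.09250 = 0.05435.

0.054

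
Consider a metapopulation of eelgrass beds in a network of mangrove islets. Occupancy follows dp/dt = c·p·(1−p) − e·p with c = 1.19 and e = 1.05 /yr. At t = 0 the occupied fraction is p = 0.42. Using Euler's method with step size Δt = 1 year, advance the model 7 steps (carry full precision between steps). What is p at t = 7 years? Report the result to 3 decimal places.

Update rule: p ← p + [c·p·(1−p) − e·p]·Δt with Δt = 1.
p: 0.42000 → 0.26888  (Δp = -0.15112)
p: 0.26888 → 0.22049  (Δp = -0.04839)
p: 0.22049 → 0.19351  (Δp = -0.02699)
p: 0.19351 → 0.17604  (Δp = -0.01747)
p: 0.17604 → 0.16381  (Δp = -0.01223)
p: 0.16381 → 0.15481  (Δp = -0.00900)
p: 0.15481 → 0.14796  (Δp = -0.00685)

0.148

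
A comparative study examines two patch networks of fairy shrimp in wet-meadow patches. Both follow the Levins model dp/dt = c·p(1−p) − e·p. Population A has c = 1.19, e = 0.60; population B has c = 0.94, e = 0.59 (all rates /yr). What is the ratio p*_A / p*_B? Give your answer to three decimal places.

A: p*_A = 1 − 0.60/1.19 = 0.4958.
B: p*_B = 1 − 0.59/0.94 = 0.3723.
p*_A / p*_B = 0.4958/0.3723 = 1.3316.

1.332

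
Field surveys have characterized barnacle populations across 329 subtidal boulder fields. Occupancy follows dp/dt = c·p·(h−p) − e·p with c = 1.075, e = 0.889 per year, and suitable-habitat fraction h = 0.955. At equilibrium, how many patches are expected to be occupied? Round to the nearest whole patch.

42

p* = h − e/c = 0.955 − 0.8270 = 0.1280.
Expected occupied patches = N × p* = 329 × 0.1280 = 42.12 ≈ 42.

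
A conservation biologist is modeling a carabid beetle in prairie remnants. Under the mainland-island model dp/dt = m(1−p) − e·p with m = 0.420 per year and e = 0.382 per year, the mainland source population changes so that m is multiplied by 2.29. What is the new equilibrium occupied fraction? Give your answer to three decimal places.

0.716

Before: p* = 0.420/(0.420+0.382) = 0.5237.
After: m = 0.9618, e = 0.382; p* = 0.9618/1.3438 = 0.7157.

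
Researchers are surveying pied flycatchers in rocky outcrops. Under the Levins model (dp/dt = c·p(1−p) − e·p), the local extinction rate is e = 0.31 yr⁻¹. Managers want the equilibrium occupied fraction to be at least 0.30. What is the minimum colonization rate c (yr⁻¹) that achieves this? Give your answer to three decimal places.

p* = 1 − e/c ≥ 0.30 requires e/c ≤ 0.7000, i.e. c ≥ e/0.7000.
c_min = 0.31/0.7000 = 0.4429.

0.443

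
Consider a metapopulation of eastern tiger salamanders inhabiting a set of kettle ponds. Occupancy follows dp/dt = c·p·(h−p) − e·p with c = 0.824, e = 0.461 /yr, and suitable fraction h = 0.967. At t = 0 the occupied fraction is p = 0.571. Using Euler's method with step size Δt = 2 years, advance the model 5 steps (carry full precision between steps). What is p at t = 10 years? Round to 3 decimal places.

0.408

Update rule: p ← p + [c·p·(h−p) − e·p]·Δt with Δt = 2.
p: 0.57100 → 0.41718  (Δp = -0.15382)
p: 0.41718 → 0.41055  (Δp = -0.00663)
p: 0.41055 → 0.40851  (Δp = -0.00204)
p: 0.40851 → 0.40785  (Δp = -0.00066)
p: 0.40785 → 0.40764  (Δp = -0.00021)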